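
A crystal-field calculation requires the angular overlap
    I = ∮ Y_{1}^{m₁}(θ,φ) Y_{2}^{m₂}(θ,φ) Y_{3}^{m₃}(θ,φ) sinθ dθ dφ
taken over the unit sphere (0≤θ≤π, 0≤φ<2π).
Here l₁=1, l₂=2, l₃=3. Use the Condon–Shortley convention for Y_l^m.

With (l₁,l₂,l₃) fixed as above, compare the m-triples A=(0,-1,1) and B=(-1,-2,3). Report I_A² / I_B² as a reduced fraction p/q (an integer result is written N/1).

Same 1,2,3: normalisation and zero-m 3j drop out of the ratio.
A: Δ: 0! 2! 4! / 7! → 1/105; sum: t=0:+1/6 = 1/6; 3j²(1 2 3; 0 -1 1) = Δ·Π!·Σ² = 8/105  (sign +1)
B: Δ: 0! 2! 4! / 7! → 1/105; sum: t=0:+1/48 = 1/48; 3j²(1 2 3; -1 -2 3) = Δ·Π!·Σ² = 1/7  (sign +1)
I_A²/I_B² = (8/105)/(1/7) = 8/15

8/15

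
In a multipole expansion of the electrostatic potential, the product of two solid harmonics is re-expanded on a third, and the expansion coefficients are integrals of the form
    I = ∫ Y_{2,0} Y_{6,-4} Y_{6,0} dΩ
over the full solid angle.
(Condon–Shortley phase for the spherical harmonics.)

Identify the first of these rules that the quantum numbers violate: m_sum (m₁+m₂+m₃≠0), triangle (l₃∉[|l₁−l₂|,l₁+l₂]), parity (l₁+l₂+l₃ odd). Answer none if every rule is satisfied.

Σmᵢ = -4  ✗
l₃∈[|l₁−l₂|,l₁+l₂]=[4,8], have l₃=6
Σlᵢ = 14 ⇒ even

m_sum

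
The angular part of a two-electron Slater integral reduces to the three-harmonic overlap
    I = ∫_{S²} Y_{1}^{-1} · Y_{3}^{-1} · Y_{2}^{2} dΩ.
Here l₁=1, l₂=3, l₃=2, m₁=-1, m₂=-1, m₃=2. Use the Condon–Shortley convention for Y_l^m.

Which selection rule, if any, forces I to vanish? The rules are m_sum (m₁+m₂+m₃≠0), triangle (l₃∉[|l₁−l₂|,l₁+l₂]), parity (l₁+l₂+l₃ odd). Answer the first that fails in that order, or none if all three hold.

azimuthal sum: -1 − 1 + 2 = 0  ✓
2 ≤ 2 ≤ 4 (triangle on l)  ✓
L = 1 + 3 + 2 = 6 (even)  ✓

none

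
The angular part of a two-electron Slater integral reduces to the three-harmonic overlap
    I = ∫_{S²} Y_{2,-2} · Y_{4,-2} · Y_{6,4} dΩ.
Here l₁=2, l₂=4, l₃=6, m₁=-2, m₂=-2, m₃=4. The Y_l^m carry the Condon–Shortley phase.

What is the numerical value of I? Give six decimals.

0.230476

Checks pass: Σm=0; 12 even; l₃=6∈[2,6].
(2·2+1)(2·4+1)(2·6+1) = 585
Δ: 0! 4! 8! / 13! → 1/6435
sum: t=0:+1/2304 = 1/2304
3j²(2 4 6; 0 0 0) = Δ·Π!·Σ² = 5/143  (sign +1)
sum: t=0:+1/34560 = 1/34560
3j²(2 4 6; -2 -2 4) = Δ·Π!·Σ² = 14/429  (sign +1)
combine: 4πI² = 585·5/143·14/429 = 1050/1573
take √, sign +1: I = 0.23047581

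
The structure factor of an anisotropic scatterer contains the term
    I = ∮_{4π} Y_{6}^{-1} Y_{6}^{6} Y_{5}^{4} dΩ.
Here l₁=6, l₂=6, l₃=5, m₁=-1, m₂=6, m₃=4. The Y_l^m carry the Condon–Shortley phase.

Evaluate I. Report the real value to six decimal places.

0.000000

-1 + 6 + 4 = 9 ≠ 0: azimuthal integral kills it; I = 0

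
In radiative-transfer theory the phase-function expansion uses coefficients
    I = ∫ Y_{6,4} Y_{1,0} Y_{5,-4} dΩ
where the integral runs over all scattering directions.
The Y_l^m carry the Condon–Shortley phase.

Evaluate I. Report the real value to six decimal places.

0.182727

Checks pass: Σm=0; 12 even; l₃=5∈[5,7].
(2·6+1)(2·1+1)(2·5+1) = 429
Δ: 2! 10! 0! / 13! → 1/858
sum: t=1:−1/14400 = -1/14400
3j²(6 1 5; 0 0 0) = Δ·Π!·Σ² = 6/143  (sign +1)
sum: t=1:−1/362880 = -1/362880
3j²(6 1 5; 4 0 -4) = Δ·Π!·Σ² = 10/429  (sign +1)
combine: 4πI² = 429·6/143·10/429 = 60/143
take √, sign +1: I = 0.18272698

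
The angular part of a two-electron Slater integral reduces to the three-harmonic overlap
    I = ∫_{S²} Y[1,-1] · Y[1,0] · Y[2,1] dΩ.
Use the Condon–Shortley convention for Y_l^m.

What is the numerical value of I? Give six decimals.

m-sum 0 ✓  L=4 even ✓  0≤2≤2 ✓
Π(2lᵢ+1) = 3×3×5 = 45
triangle coeff Δ(1,1,2) = 1/30
Σ_t [0,0]: t=0:+1/1 = 1/1
(3j)²=2/15 [(1 1 2; 0 0 0)], sign=+1
Σ_t [0,0]: t=0:+1/2 = 1/2
(3j)²=1/10 [(1 1 2; -1 0 1)], sign=-1
⇒ 4πI² = 3/5
I = (-1)√(3/5/(4π)) = -0.21850969

-0.218510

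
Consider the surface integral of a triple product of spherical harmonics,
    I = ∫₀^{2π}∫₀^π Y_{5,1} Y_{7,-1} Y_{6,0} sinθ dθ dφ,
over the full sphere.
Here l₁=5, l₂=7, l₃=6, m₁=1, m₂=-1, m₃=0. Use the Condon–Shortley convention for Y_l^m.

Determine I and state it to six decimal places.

-0.063766

Checks pass: Σm=0; 18 even; l₃=6∈[2,12].
(2·5+1)(2·7+1)(2·6+1) = 2145
Δ: 6! 4! 8! / 19! → 1/174594420
sum: t=1:−1/4147200 t=2:+1/207360 t=3:−1/82944 t=4:+1/207360 t=5:−1/4147200 = -1/345600
3j²(5 7 6; 0 0 0) = Δ·Π!·Σ² = 420/46189  (sign -1)
sum: t=0:+1/24883200 t=1:−1/518400 t=2:+1/110592 t=3:−1/155520 t=4:+1/1658880 = 11/8294400
3j²(5 7 6; 1 -1 0) = Δ·Π!·Σ² = 11/4199  (sign +1)
combine: 4πI² = 2145·420/46189·11/4199 = 69300/1356277
take √, sign -1: I = -0.06376575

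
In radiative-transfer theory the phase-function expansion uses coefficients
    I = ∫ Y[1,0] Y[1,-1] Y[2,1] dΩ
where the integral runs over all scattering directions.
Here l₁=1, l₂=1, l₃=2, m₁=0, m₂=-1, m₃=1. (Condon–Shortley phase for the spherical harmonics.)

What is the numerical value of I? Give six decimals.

-0.218510

Checks pass: Σm=0; 4 even; l₃=2∈[0,2].
(2·1+1)(2·1+1)(2·2+1) = 45
Δ: 0! 2! 2! / 5! → 1/30
sum: t=0:+1/1 = 1/1
3j²(1 1 2; 0 0 0) = Δ·Π!·Σ² = 2/15  (sign +1)
sum: t=0:+1/2 = 1/2
3j²(1 1 2; 0 -1 1) = Δ·Π!·Σ² = 1/10  (sign -1)
combine: 4πI² = 45·2/15·1/10 = 3/5
take √, sign -1: I = -0.21850969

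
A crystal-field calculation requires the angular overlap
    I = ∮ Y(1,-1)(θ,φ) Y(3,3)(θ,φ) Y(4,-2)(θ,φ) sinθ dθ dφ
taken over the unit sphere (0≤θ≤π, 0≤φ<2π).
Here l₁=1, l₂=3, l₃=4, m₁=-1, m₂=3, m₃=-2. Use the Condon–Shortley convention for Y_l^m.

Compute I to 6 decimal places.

Rules hold: Σm=0, L=8 even, 2≤4≤4.
N = 3·7·9 = 189
Δ = 0!·2!·6!/9! = 1/252
Racah Σ t=0..0: t=0:+1/36 = 1/36
⇒ 3j(1 3 4; 0 0 0)² = 4/63, sgn +1
Racah Σ t=0..0: t=0:+1/1440 = 1/1440
⇒ 3j(1 3 4; -1 3 -2)² = 1/252, sgn +1
4πI² = N·(3j₀)²·(3jₘ)² = 1/21
I = +1·√(0.047619/4π) = 0.06155813

0.061558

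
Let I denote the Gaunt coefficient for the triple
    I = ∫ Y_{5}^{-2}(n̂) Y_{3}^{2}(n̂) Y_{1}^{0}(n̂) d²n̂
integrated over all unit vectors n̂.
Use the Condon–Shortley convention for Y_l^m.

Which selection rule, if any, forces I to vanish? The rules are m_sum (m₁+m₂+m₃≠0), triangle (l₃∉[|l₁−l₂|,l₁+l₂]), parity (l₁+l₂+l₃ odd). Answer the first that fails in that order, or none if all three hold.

triangle

m₁+m₂+m₃ = -2 + 2 + 0 = 0  ✓
triangle: |5−3|=2 ≤ l₃=1 ≤ 5+3=8  ✗
parity: l₁+l₂+l₃ = 9 is odd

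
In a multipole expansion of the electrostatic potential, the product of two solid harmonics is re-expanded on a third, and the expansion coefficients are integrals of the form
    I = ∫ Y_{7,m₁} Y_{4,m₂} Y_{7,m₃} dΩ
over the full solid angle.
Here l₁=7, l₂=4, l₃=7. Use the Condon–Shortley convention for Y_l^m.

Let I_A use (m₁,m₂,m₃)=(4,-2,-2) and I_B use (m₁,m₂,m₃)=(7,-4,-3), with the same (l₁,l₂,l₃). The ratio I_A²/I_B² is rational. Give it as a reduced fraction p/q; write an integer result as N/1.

225/1274

Same 7,4,7: normalisation and zero-m 3j drop out of the ratio.
A: Δ: 4! 10! 4! / 19! → 1/58198140; sum: t=0:+1/2903040 t=1:−1/2903040 t=2:+1/34836480 = 1/34836480; 3j²(7 4 7; 4 -2 -2) = Δ·Π!·Σ² = 25/117572  (sign -1)
B: Δ: 4! 10! 4! / 19! → 1/58198140; sum: t=0:+1/2090188800 = 1/2090188800; 3j²(7 4 7; 7 -4 -3) = Δ·Π!·Σ² = 7/5814  (sign +1)
I_A²/I_B² = (25/117572)/(7/5814) = 225/1274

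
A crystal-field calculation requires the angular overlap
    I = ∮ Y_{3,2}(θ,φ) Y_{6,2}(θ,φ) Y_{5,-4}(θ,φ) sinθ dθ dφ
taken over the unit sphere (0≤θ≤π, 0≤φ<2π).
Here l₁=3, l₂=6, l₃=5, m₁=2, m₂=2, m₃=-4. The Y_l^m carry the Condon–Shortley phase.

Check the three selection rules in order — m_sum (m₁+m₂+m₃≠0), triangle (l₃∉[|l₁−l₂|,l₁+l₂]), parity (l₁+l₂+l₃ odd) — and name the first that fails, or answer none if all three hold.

none

Σmᵢ = 0  ✓
l₃∈[|l₁−l₂|,l₁+l₂]=[3,9], have l₃=5  ✓
Σlᵢ = 14 ⇒ even  ✓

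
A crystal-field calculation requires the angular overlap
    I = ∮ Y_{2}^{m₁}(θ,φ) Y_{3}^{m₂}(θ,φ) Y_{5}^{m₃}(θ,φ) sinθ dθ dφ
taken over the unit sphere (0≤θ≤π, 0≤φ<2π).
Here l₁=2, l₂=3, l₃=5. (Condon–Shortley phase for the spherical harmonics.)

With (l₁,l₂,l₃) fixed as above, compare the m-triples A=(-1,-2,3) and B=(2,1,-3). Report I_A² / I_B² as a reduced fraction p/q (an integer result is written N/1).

8/5

Same 2,3,5: normalisation and zero-m 3j drop out of the ratio.
A: Δ: 0! 4! 6! / 11! → 1/2310; sum: t=0:+1/720 = 1/720; 3j²(2 3 5; -1 -2 3) = Δ·Π!·Σ² = 8/165  (sign +1)
B: Δ: 0! 4! 6! / 11! → 1/2310; sum: t=0:+1/1152 = 1/1152; 3j²(2 3 5; 2 1 -3) = Δ·Π!·Σ² = 1/33  (sign +1)
I_A²/I_B² = (8/165)/(1/33) = 8/5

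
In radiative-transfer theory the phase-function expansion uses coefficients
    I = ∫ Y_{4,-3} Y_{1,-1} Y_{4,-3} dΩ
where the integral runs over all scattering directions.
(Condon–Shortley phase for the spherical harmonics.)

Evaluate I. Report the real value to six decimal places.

0.000000

Σmᵢ = -7 ≠ 0, so the φ-integral vanishes; I = 0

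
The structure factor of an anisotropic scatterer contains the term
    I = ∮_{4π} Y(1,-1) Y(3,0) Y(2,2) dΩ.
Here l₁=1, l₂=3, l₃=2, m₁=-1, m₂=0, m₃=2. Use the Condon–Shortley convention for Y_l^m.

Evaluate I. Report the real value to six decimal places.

0.000000

Σmᵢ = 1 ≠ 0, so the φ-integral vanishes; I = 0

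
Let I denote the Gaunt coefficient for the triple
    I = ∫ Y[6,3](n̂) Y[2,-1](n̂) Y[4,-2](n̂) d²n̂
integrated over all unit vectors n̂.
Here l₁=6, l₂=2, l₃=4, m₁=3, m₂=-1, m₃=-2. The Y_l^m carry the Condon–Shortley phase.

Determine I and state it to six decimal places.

Rules hold: Σm=0, L=12 even, 4≤4≤8.
N = 13·5·9 = 585
Δ = 4!·8!·0!/13! = 1/6435
Racah Σ t=2..2: t=2:+1/2304 = 1/2304
⇒ 3j(6 2 4; 0 0 0)² = 5/143, sgn +1
Racah Σ t=1..1: t=1:−1/8640 = -1/8640
⇒ 3j(6 2 4; 3 -1 -2)² = 28/715, sgn -1
4πI² = N·(3j₀)²·(3jₘ)² = 1260/1573
I = -1·√(0.801017/4π) = -0.25247360

-0.252474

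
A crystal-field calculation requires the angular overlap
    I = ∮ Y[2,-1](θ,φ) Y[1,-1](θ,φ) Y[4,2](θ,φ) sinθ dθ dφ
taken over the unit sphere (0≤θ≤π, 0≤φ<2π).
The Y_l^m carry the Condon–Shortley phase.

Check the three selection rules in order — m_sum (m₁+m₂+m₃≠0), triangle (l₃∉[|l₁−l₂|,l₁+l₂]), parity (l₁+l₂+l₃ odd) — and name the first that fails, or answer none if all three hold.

triangle

Σmᵢ = 0  ✓
l₃∈[|l₁−l₂|,l₁+l₂]=[1,3], have l₃=4  ✗
Σlᵢ = 7 ⇒ odd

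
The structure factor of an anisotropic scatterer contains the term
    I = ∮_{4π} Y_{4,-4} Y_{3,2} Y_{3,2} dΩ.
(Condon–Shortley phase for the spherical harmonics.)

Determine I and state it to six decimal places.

Checks pass: Σm=0; 10 even; l₃=3∈[1,7].
(2·4+1)(2·3+1)(2·3+1) = 441
Δ: 4! 4! 2! / 11! → 1/34650
sum: t=1:−1/72 t=2:+1/16 t=3:−1/72 = 5/144
3j²(4 3 3; 0 0 0) = Δ·Π!·Σ² = 2/77  (sign -1)
sum: t=4:+1/576 = 1/576
3j²(4 3 3; -4 2 2) = Δ·Π!·Σ² = 5/99  (sign -1)
combine: 4πI² = 441·2/77·5/99 = 70/121
take √, sign +1: I = 0.21456131

0.214561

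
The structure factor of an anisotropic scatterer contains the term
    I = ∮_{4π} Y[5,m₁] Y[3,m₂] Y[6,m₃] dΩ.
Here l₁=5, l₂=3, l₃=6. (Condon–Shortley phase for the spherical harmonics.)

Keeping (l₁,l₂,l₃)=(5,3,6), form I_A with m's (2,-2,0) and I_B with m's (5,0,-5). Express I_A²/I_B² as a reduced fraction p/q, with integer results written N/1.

Shared (l₁,l₂,l₃)=(5,3,6): N and (l;000)² cancel in I_A²/I_B².
A: Δ = 2!·8!·4!/15! = 1/675675; Racah Σ t=0..1: t=0:+1/8640 t=1:−1/34560 = 1/11520; ⇒ 3j(5 3 6; 2 -2 0)² = 3/143, sgn +1
B: Δ = 2!·8!·4!/15! = 1/675675; Racah Σ t=0..0: t=0:+1/483840 = 1/483840; ⇒ 3j(5 3 6; 5 0 -5)² = 3/91, sgn -1
I_A²/I_B² = (3/143)/(3/91) = 7/11

7/11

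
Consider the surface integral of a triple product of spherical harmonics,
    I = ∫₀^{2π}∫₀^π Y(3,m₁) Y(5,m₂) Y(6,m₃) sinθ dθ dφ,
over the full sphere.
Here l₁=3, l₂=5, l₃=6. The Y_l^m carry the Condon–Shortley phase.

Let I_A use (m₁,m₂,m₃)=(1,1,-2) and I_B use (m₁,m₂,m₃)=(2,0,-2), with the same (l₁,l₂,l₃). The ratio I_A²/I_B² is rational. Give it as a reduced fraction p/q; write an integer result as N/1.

Shared (l₁,l₂,l₃)=(3,5,6): N and (l;000)² cancel in I_A²/I_B².
A: Δ = 2!·4!·8!/15! = 1/675675; Racah Σ t=0..2: t=0:+1/11520 t=1:−1/4320 t=2:+1/27648 = -1/9216; ⇒ 3j(3 5 6; 1 1 -2)² = 2/143, sgn -1
B: Δ = 2!·4!·8!/15! = 1/675675; Racah Σ t=0..1: t=0:+1/8640 t=1:−1/13824 = 1/23040; ⇒ 3j(3 5 6; 2 0 -2)² = 2/429, sgn +1
I_A²/I_B² = (2/143)/(2/429) = 3/1

3/1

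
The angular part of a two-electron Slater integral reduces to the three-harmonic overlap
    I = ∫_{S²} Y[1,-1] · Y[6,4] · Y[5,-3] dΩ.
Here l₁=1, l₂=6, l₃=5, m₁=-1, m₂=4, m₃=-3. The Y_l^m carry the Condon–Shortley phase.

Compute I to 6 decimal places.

Checks pass: Σm=0; 12 even; l₃=5∈[5,7].
(2·1+1)(2·6+1)(2·5+1) = 429
Δ: 2! 0! 10! / 13! → 1/858
sum: t=1:−1/14400 = -1/14400
3j²(1 6 5; 0 0 0) = Δ·Π!·Σ² = 6/143  (sign +1)
sum: t=2:+1/161280 = 1/161280
3j²(1 6 5; -1 4 -3) = Δ·Π!·Σ² = 15/286  (sign +1)
combine: 4πI² = 429·6/143·15/286 = 135/143
take √, sign +1: I = 0.27409047

0.274090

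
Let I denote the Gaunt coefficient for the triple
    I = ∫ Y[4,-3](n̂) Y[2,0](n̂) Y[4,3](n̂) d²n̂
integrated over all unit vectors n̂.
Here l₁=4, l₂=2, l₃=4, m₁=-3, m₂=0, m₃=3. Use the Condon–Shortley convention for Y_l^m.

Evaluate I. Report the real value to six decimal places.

0.057344

m-sum 0 ✓  L=10 even ✓  2≤4≤6 ✓
Π(2lᵢ+1) = 9×5×9 = 405
triangle coeff Δ(4,2,4) = 1/13860
Σ_t [0,2]: t=0:+1/192 t=1:−1/36 t=2:+1/192 = -5/288
(3j)²=20/693 [(4 2 4; 0 0 0)], sign=-1
Σ_t [1,2]: t=1:−1/720 t=2:+1/480 = 1/1440
(3j)²=7/1980 [(4 2 4; -3 0 3)], sign=-1
⇒ 4πI² = 5/121
I = (+1)√(5/121/(4π)) = 0.05734392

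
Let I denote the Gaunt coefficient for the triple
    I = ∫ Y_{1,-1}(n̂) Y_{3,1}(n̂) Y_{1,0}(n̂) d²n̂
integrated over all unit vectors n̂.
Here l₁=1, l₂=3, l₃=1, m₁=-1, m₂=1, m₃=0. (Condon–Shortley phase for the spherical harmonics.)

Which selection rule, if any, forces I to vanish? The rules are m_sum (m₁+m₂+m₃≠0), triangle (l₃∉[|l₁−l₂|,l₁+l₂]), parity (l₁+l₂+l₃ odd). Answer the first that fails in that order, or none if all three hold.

m₁+m₂+m₃ = -1 + 1 + 0 = 0  ✓
triangle: |1−3|=2 ≤ l₃=1 ≤ 1+3=4  ✗
parity: l₁+l₂+l₃ = 5 is odd

triangle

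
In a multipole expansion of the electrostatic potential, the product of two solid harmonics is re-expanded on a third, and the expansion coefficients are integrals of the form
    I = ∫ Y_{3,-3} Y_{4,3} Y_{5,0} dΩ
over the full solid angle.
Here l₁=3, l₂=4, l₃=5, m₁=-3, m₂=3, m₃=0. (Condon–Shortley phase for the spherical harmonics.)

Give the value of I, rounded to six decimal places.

Rules hold: Σm=0, L=12 even, 1≤5≤7.
N = 7·9·11 = 693
Δ = 2!·4!·6!/13! = 1/180180
Racah Σ t=0..2: t=0:+1/576 t=1:−1/144 t=2:+1/576 = -1/288
⇒ 3j(3 4 5; 0 0 0)² = 20/1001, sgn +1
Racah Σ t=2..2: t=2:+1/5760 = 1/5760
⇒ 3j(3 4 5; -3 3 0)² = 5/572, sgn -1
4πI² = N·(3j₀)²·(3jₘ)² = 225/1859
I = -1·√(0.121033/4π) = -0.09814013

-0.098140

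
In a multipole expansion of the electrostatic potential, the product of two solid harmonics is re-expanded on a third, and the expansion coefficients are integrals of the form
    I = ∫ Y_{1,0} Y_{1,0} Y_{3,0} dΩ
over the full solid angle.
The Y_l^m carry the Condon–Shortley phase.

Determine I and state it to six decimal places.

0.000000

l₃=3 ∉ [0,2] — triangle fails ⇒ I = 0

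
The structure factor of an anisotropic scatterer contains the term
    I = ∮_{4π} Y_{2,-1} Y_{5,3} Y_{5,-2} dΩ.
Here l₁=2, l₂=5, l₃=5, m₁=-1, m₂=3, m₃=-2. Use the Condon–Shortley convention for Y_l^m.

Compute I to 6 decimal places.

-0.161739

Checks pass: Σm=0; 12 even; l₃=5∈[3,7].
(2·2+1)(2·5+1)(2·5+1) = 605
Δ: 2! 2! 8! / 13! → 1/38610
sum: t=0:+1/2880 t=1:−1/576 t=2:+1/2880 = -1/960
3j²(2 5 5; 0 0 0) = Δ·Π!·Σ² = 10/429  (sign +1)
sum: t=1:−1/10080 t=2:+1/2880 = 1/4032
3j²(2 5 5; -1 3 -2) = Δ·Π!·Σ² = 10/429  (sign -1)
combine: 4πI² = 605·10/429·10/429 = 500/1521
take √, sign -1: I = -0.16173926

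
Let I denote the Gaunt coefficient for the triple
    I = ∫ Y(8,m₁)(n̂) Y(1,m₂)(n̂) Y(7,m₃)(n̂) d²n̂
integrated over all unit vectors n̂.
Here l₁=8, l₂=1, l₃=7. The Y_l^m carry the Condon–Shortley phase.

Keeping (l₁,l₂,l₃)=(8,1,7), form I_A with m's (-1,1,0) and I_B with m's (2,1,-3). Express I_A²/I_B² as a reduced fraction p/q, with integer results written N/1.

l's match ⇒ only the (l;m) 3-j factors differ between A and B.
A: triangle coeff Δ(8,1,7) = 1/2040; Σ_t [2,2]: t=2:+1/50803200 = 1/50803200; (3j)²=3/170 [(8 1 7; -1 1 0)], sign=-1
B: triangle coeff Δ(8,1,7) = 1/2040; Σ_t [2,2]: t=2:+1/174182400 = 1/174182400; (3j)²=1/136 [(8 1 7; 2 1 -3)], sign=+1
I_A²/I_B² = (3/170)/(1/136) = 12/5

12/5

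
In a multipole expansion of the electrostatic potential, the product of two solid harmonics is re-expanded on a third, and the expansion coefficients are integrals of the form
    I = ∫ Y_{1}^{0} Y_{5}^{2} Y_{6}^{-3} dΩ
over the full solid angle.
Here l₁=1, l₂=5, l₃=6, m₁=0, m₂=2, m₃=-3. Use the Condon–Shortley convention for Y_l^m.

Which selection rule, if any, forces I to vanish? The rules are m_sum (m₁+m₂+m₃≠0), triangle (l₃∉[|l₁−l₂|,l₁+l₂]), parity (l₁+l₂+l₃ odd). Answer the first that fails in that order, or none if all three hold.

m_sum

Σmᵢ = -1  ✗
l₃∈[|l₁−l₂|,l₁+l₂]=[4,6], have l₃=6
Σlᵢ = 12 ⇒ even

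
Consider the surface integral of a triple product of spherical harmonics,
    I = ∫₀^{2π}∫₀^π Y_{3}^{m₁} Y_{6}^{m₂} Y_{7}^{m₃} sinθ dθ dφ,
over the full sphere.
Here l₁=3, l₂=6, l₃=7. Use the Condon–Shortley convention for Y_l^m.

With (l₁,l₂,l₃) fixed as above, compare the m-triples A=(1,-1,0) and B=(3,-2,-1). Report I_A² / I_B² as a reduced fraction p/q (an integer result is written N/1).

1/525

l's match ⇒ only the (l;m) 3-j factors differ between A and B.
A: triangle coeff Δ(3,6,7) = 1/2042040; Σ_t [0,2]: t=0:+1/115200 t=1:−1/103680 t=2:+1/1451520 = -1/3628800; (3j)²=1/36465 [(3 6 7; 1 -1 0)], sign=+1
B: triangle coeff Δ(3,6,7) = 1/2042040; Σ_t [0,0]: t=0:+1/829440 = 1/829440; (3j)²=35/2431 [(3 6 7; 3 -2 -1)], sign=+1
I_A²/I_B² = (1/36465)/(35/2431) = 1/525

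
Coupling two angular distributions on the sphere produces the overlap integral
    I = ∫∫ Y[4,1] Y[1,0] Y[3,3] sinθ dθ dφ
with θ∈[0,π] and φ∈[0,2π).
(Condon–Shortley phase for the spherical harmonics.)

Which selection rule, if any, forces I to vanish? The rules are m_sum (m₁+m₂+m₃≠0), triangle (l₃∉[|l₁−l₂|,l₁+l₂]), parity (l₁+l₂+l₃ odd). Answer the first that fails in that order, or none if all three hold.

Σmᵢ = 4  ✗
l₃∈[|l₁−l₂|,l₁+l₂]=[3,5], have l₃=3
Σlᵢ = 8 ⇒ even

m_sum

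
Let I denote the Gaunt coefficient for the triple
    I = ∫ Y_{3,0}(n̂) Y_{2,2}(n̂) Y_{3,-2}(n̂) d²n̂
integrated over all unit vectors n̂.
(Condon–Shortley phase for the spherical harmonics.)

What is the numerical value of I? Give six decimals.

-0.188063

m-sum 0 ✓  L=8 even ✓  1≤3≤5 ✓
Π(2lᵢ+1) = 7×5×7 = 245
triangle coeff Δ(3,2,3) = 1/3780
Σ_t [0,2]: t=0:+1/24 t=1:−1/4 t=2:+1/24 = -1/6
(3j)²=4/105 [(3 2 3; 0 0 0)], sign=+1
Σ_t [2,2]: t=2:+1/24 = 1/24
(3j)²=1/21 [(3 2 3; 0 2 -2)], sign=-1
⇒ 4πI² = 4/9
I = (-1)√(4/9/(4π)) = -0.18806319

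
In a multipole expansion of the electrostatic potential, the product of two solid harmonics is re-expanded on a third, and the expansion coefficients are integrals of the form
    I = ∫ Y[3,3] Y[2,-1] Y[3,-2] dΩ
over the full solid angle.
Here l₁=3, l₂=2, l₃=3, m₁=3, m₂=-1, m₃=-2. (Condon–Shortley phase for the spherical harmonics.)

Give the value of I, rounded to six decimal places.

m-sum 0 ✓  L=8 even ✓  1≤3≤5 ✓
Π(2lᵢ+1) = 7×5×7 = 245
triangle coeff Δ(3,2,3) = 1/3780
Σ_t [0,2]: t=0:+1/24 t=1:−1/4 t=2:+1/24 = -1/6
(3j)²=4/105 [(3 2 3; 0 0 0)], sign=+1
Σ_t [0,0]: t=0:+1/48 = 1/48
(3j)²=5/84 [(3 2 3; 3 -1 -2)], sign=-1
⇒ 4πI² = 5/9
I = (-1)√(5/9/(4π)) = -0.21026104

-0.210261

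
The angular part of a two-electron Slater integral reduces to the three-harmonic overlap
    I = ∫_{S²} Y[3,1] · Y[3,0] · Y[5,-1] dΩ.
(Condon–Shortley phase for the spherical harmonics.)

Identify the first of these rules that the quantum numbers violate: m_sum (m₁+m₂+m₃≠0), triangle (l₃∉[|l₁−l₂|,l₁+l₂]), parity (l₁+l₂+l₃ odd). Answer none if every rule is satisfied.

parity

m₁+m₂+m₃ = 1 + 0 − 1 = 0  ✓
triangle: |3−3|=0 ≤ l₃=5 ≤ 3+3=6  ✓
parity: l₁+l₂+l₃ = 11 is odd  ✗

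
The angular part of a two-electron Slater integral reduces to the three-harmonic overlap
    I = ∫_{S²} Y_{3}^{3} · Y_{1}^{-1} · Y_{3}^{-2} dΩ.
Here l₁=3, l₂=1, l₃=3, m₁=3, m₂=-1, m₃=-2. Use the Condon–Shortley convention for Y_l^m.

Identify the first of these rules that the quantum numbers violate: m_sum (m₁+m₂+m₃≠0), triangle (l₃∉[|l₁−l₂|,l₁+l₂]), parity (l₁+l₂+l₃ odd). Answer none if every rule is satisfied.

parity

Σmᵢ = 0  ✓
l₃∈[|l₁−l₂|,l₁+l₂]=[2,4], have l₃=3  ✓
Σlᵢ = 7 ⇒ odd  ✗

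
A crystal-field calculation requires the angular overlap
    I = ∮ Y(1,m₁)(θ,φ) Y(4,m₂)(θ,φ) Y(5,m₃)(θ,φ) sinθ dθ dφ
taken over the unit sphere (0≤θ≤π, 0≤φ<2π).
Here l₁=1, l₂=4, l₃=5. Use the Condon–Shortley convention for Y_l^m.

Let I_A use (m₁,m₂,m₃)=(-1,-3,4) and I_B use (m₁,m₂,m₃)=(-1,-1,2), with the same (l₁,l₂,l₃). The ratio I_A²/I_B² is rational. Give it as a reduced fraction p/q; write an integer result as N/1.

12/7

l's match ⇒ only the (l;m) 3-j factors differ between A and B.
A: triangle coeff Δ(1,4,5) = 1/495; Σ_t [0,0]: t=0:+1/10080 = 1/10080; (3j)²=4/55 [(1 4 5; -1 -3 4)], sign=-1
B: triangle coeff Δ(1,4,5) = 1/495; Σ_t [0,0]: t=0:+1/1440 = 1/1440; (3j)²=7/165 [(1 4 5; -1 -1 2)], sign=-1
I_A²/I_B² = (4/55)/(7/165) = 12/7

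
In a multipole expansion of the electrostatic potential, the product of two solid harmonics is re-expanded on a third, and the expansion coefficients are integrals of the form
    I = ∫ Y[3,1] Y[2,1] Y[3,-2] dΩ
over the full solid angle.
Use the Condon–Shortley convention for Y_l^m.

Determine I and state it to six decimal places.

Checks pass: Σm=0; 8 even; l₃=3∈[1,5].
(2·3+1)(2·2+1)(2·3+1) = 245
Δ: 2! 4! 2! / 9! → 1/3780
sum: t=0:+1/24 t=1:−1/4 t=2:+1/24 = -1/6
3j²(3 2 3; 0 0 0) = Δ·Π!·Σ² = 4/105  (sign +1)
sum: t=1:−1/12 t=2:+1/48 = -1/16
3j²(3 2 3; 1 1 -2) = Δ·Π!·Σ² = 1/28  (sign +1)
combine: 4πI² = 245·4/105·1/28 = 1/3
take √, sign +1: I = 0.16286750

0.162868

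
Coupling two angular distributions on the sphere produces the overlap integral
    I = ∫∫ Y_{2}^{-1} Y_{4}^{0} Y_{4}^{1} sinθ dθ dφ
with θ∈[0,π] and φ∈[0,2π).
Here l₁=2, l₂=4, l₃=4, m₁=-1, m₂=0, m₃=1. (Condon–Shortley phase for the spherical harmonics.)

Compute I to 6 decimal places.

m-sum 0 ✓  L=10 even ✓  2≤4≤6 ✓
Π(2lᵢ+1) = 5×9×9 = 405
triangle coeff Δ(2,4,4) = 1/13860
Σ_t [0,2]: t=0:+1/192 t=1:−1/36 t=2:+1/192 = -5/288
(3j)²=20/693 [(2 4 4; 0 0 0)], sign=-1
Σ_t [1,2]: t=1:−1/72 t=2:+1/96 = -1/288
(3j)²=1/462 [(2 4 4; -1 0 1)], sign=+1
⇒ 4πI² = 150/5929
I = (-1)√(150/5929/(4π)) = -0.04486937

-0.044869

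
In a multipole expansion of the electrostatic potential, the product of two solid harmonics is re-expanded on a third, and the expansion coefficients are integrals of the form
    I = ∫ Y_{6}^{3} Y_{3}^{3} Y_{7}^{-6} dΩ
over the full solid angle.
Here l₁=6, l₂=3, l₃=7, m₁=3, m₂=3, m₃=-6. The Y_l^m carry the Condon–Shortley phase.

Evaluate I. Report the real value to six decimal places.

-0.153803

Checks pass: Σm=0; 16 even; l₃=7∈[3,9].
(2·6+1)(2·3+1)(2·7+1) = 1365
Δ: 2! 10! 4! / 17! → 1/2042040
sum: t=0:+1/207360 t=1:−1/57600 t=2:+1/207360 = -1/129600
3j²(6 3 7; 0 0 0) = Δ·Π!·Σ² = 168/12155  (sign +1)
sum: t=2:+1/17418240 = 1/17418240
3j²(6 3 7; 3 3 -6) = Δ·Π!·Σ² = 15/952  (sign -1)
combine: 4πI² = 1365·168/12155·15/952 = 945/3179
take √, sign -1: I = -0.15380332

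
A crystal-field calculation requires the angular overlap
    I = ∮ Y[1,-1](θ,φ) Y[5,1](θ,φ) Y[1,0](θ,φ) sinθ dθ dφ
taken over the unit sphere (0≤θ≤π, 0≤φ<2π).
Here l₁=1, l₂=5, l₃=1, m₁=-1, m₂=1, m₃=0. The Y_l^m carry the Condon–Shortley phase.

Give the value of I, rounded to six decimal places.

0.000000

l₃=1 ∉ [4,6] — triangle fails ⇒ I = 0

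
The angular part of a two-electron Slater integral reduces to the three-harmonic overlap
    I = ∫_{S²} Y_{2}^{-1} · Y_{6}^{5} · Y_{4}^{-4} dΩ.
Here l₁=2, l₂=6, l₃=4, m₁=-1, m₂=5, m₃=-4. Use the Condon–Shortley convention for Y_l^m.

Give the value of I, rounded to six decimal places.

-0.204295

Checks pass: Σm=0; 12 even; l₃=4∈[4,8].
(2·2+1)(2·6+1)(2·4+1) = 585
Δ: 4! 0! 8! / 13! → 1/6435
sum: t=2:+1/2304 = 1/2304
3j²(2 6 4; 0 0 0) = Δ·Π!·Σ² = 5/143  (sign +1)
sum: t=3:−1/241920 = -1/241920
3j²(2 6 4; -1 5 -4) = Δ·Π!·Σ² = 1/39  (sign -1)
combine: 4πI² = 585·5/143·1/39 = 75/143
take √, sign -1: I = -0.20429497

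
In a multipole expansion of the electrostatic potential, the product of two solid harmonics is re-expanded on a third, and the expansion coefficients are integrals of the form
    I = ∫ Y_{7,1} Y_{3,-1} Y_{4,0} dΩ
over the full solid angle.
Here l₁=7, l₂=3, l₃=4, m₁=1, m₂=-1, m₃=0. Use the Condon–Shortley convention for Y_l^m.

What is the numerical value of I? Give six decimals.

Rules hold: Σm=0, L=14 even, 4≤4≤10.
N = 15·7·9 = 945
Δ = 6!·8!·0!/15! = 1/45045
Racah Σ t=3..3: t=3:−1/20736 = -1/20736
⇒ 3j(7 3 4; 0 0 0)² = 35/1287, sgn -1
Racah Σ t=2..2: t=2:+1/27648 = 1/27648
⇒ 3j(7 3 4; 1 -1 0)² = 10/429, sgn +1
4πI² = N·(3j₀)²·(3jₘ)² = 12250/20449
I = -1·√(0.599051/4π) = -0.21833687

-0.218337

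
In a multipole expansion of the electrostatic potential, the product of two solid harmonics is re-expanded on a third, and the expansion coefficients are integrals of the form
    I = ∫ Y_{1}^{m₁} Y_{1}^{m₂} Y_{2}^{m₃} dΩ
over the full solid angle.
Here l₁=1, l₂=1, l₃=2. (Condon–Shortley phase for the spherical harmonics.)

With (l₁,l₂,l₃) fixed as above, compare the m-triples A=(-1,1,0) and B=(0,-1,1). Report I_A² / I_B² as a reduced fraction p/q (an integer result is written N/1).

l's match ⇒ only the (l;m) 3-j factors differ between A and B.
A: triangle coeff Δ(1,1,2) = 1/30; Σ_t [0,0]: t=0:+1/4 = 1/4; (3j)²=1/30 [(1 1 2; -1 1 0)], sign=+1
B: triangle coeff Δ(1,1,2) = 1/30; Σ_t [0,0]: t=0:+1/2 = 1/2; (3j)²=1/10 [(1 1 2; 0 -1 1)], sign=-1
I_A²/I_B² = (1/30)/(1/10) = 1/3

1/3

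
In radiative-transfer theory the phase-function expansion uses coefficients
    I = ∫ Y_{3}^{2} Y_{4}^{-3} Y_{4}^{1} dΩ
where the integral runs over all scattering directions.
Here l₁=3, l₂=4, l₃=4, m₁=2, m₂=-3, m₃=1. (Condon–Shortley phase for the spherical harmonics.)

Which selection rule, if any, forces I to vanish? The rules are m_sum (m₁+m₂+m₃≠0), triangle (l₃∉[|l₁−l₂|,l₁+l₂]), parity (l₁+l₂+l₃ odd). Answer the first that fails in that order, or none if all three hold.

parity

m₁+m₂+m₃ = 2 − 3 + 1 = 0  ✓
triangle: |3−4|=1 ≤ l₃=4 ≤ 3+4=7  ✓
parity: l₁+l₂+l₃ = 11 is odd  ✗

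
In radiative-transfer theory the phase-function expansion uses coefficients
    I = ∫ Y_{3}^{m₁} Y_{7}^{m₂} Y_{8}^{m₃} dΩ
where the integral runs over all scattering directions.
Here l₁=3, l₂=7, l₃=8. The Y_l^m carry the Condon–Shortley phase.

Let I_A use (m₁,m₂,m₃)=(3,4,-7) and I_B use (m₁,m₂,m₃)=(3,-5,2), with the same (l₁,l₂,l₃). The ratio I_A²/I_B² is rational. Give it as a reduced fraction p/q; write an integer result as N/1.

Shared (l₁,l₂,l₃)=(3,7,8): N and (l;000)² cancel in I_A²/I_B².
A: Δ = 2!·4!·12!/19! = 1/5290740; Racah Σ t=0..0: t=0:+1/1916006400 = 1/1916006400; ⇒ 3j(3 7 8; 3 4 -7)² = 15/1292, sgn -1
B: Δ = 2!·4!·12!/19! = 1/5290740; Racah Σ t=0..0: t=0:+1/348364800 = 1/348364800; ⇒ 3j(3 7 8; 3 -5 2)² = 165/58786, sgn +1
I_A²/I_B² = (15/1292)/(165/58786) = 91/22

91/22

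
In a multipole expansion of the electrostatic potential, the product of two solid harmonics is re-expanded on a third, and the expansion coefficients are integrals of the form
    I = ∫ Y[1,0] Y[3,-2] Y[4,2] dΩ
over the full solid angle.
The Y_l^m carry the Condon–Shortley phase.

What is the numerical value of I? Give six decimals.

m-sum 0 ✓  L=8 even ✓  2≤4≤4 ✓
Π(2lᵢ+1) = 3×7×9 = 189
triangle coeff Δ(1,3,4) = 1/252
Σ_t [0,0]: t=0:+1/36 = 1/36
(3j)²=4/63 [(1 3 4; 0 0 0)], sign=+1
Σ_t [0,0]: t=0:+1/120 = 1/120
(3j)²=1/21 [(1 3 4; 0 -2 2)], sign=+1
⇒ 4πI² = 4/7
I = (+1)√(4/7/(4π)) = 0.21324362

0.213244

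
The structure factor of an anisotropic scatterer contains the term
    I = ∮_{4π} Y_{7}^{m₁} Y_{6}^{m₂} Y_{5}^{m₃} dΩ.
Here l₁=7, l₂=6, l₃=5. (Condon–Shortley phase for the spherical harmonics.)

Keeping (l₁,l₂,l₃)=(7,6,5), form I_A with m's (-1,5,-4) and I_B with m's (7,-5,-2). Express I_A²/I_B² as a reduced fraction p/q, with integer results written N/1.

44/91

l's match ⇒ only the (l;m) 3-j factors differ between A and B.
A: triangle coeff Δ(7,6,5) = 1/174594420; Σ_t [7,8]: t=7:−1/14515200 t=8:+1/174182400 = -11/174182400; (3j)²=121/12597 [(7 6 5; -1 5 -4)], sign=+1
B: triangle coeff Δ(7,6,5) = 1/174594420; Σ_t [0,0]: t=0:+1/174182400 = 1/174182400; (3j)²=77/3876 [(7 6 5; 7 -5 -2)], sign=-1
I_A²/I_B² = (121/12597)/(77/3876) = 44/91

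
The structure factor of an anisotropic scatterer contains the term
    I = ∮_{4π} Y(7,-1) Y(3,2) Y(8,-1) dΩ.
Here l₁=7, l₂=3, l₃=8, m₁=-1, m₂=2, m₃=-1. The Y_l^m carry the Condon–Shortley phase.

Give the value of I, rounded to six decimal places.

0.131622

Rules hold: Σm=0, L=18 even, 4≤8≤10.
N = 15·7·17 = 1785
Δ = 2!·12!·4!/19! = 1/5290740
Racah Σ t=0..2: t=0:+1/7257600 t=1:−1/2073600 t=2:+1/7257600 = -1/4838400
⇒ 3j(7 3 8; 0 0 0)² = 252/20995, sgn -1
Racah Σ t=1..2: t=1:−1/14515200 t=2:+1/6220800 = 1/10886400
⇒ 3j(7 3 8; -1 2 -1)² = 128/12597, sgn -1
4πI² = N·(3j₀)²·(3jₘ)² = 225792/1037153
I = +1·√(0.217704/4π) = 0.13162183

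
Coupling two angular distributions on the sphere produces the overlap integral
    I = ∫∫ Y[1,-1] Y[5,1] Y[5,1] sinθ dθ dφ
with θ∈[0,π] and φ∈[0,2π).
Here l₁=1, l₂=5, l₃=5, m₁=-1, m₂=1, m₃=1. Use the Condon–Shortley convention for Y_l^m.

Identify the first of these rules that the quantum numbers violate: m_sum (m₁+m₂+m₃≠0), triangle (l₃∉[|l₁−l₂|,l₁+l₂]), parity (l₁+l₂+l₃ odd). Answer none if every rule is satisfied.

azimuthal sum: -1 + 1 + 1 = 1  ✗
4 ≤ 5 ≤ 6 (triangle on l)
L = 1 + 5 + 5 = 11 (odd)

m_sum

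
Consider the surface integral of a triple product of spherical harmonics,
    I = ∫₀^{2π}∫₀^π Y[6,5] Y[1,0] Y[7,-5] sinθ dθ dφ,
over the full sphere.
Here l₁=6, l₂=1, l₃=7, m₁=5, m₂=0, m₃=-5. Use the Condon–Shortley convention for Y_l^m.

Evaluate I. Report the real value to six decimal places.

Checks pass: Σm=0; 14 even; l₃=7∈[5,7].
(2·6+1)(2·1+1)(2·7+1) = 585
Δ: 0! 12! 2! / 15! → 1/1365
sum: t=0:+1/518400 = 1/518400
3j²(6 1 7; 0 0 0) = Δ·Π!·Σ² = 7/195  (sign -1)
sum: t=0:+1/39916800 = 1/39916800
3j²(6 1 7; 5 0 -5) = Δ·Π!·Σ² = 8/455  (sign +1)
combine: 4πI² = 585·7/195·8/455 = 24/65
take √, sign -1: I = -0.17141310

-0.171413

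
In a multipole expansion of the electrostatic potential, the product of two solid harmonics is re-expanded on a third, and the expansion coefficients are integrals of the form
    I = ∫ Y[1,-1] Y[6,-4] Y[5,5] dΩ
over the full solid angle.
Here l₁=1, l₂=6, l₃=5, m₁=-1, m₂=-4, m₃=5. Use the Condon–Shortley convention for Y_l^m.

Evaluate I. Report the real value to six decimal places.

m-sum 0 ✓  L=12 even ✓  5≤5≤7 ✓
Π(2lᵢ+1) = 3×13×11 = 429
triangle coeff Δ(1,6,5) = 1/858
Σ_t [1,1]: t=1:−1/14400 = -1/14400
(3j)²=6/143 [(1 6 5; 0 0 0)], sign=+1
Σ_t [2,2]: t=2:+1/7257600 = 1/7257600
(3j)²=1/858 [(1 6 5; -1 -4 5)], sign=+1
⇒ 4πI² = 3/143
I = (+1)√(3/143/(4π)) = 0.04085899

0.040859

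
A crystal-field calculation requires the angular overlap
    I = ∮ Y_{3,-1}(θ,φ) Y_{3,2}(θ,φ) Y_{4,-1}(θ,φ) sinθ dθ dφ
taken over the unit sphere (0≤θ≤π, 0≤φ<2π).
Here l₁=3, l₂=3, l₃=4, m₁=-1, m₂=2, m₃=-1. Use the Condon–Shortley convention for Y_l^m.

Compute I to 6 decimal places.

m-sum 0 ✓  L=10 even ✓  0≤4≤6 ✓
Π(2lᵢ+1) = 7×7×9 = 441
triangle coeff Δ(3,3,4) = 1/34650
Σ_t [0,2]: t=0:+1/72 t=1:−1/16 t=2:+1/72 = -5/144
(3j)²=2/77 [(3 3 4; 0 0 0)], sign=-1
Σ_t [1,2]: t=1:−1/144 t=2:+1/48 = 1/72
(3j)²=16/693 [(3 3 4; -1 2 -1)], sign=-1
⇒ 4πI² = 32/121
I = (+1)√(32/121/(4π)) = 0.14506992

0.145070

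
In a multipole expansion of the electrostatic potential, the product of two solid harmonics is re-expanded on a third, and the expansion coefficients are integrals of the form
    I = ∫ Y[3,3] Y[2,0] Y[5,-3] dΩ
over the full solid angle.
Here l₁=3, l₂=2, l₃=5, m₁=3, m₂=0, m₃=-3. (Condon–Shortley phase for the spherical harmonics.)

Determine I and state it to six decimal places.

m-sum 0 ✓  L=10 even ✓  1≤5≤5 ✓
Π(2lᵢ+1) = 7×5×11 = 385
triangle coeff Δ(3,2,5) = 1/2310
Σ_t [0,0]: t=0:+1/144 = 1/144
(3j)²=10/231 [(3 2 5; 0 0 0)], sign=-1
Σ_t [0,0]: t=0:+1/2880 = 1/2880
(3j)²=2/165 [(3 2 5; 3 0 -3)], sign=+1
⇒ 4πI² = 20/99
I = (-1)√(20/99/(4π)) = -0.12679218

-0.126792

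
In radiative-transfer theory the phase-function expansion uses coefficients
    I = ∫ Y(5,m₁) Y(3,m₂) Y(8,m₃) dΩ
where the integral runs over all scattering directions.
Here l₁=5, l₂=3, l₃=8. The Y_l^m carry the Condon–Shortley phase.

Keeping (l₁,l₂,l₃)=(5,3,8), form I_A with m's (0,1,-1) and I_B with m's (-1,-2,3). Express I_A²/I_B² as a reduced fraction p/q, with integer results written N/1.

Same 5,3,8: normalisation and zero-m 3j drop out of the ratio.
A: Δ: 0! 10! 6! / 17! → 1/136136; sum: t=0:+1/691200 = 1/691200; 3j²(5 3 8; 0 1 -1) = Δ·Π!·Σ² = 189/9724  (sign -1)
B: Δ: 0! 10! 6! / 17! → 1/136136; sum: t=0:+1/2073600 = 1/2073600; 3j²(5 3 8; -1 -2 3) = Δ·Π!·Σ² = 15/884  (sign -1)
I_A²/I_B² = (189/9724)/(15/884) = 63/55

63/55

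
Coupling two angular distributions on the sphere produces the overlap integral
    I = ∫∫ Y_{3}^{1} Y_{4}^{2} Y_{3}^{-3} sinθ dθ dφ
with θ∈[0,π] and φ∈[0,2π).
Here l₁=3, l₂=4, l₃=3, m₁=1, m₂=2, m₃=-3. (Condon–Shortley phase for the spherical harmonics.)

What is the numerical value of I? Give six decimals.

m-sum 0 ✓  L=10 even ✓  1≤3≤7 ✓
Π(2lᵢ+1) = 7×9×7 = 441
triangle coeff Δ(3,4,3) = 1/34650
Σ_t [1,3]: t=1:−1/72 t=2:+1/16 t=3:−1/72 = 5/144
(3j)²=2/77 [(3 4 3; 0 0 0)], sign=-1
Σ_t [2,2]: t=2:+1/192 = 1/192
(3j)²=3/77 [(3 4 3; 1 2 -3)], sign=+1
⇒ 4πI² = 54/121
I = (-1)√(54/121/(4π)) = -0.18845135

-0.188451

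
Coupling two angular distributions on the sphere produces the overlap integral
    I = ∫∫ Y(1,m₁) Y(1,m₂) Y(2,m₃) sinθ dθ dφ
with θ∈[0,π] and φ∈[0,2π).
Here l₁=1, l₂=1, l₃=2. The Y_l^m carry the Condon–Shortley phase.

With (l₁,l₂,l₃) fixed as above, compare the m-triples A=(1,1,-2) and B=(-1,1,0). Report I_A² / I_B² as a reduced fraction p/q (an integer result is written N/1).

Shared (l₁,l₂,l₃)=(1,1,2): N and (l;000)² cancel in I_A²/I_B².
A: Δ = 0!·2!·2!/5! = 1/30; Racah Σ t=0..0: t=0:+1/4 = 1/4; ⇒ 3j(1 1 2; 1 1 -2)² = 1/5, sgn +1
B: Δ = 0!·2!·2!/5! = 1/30; Racah Σ t=0..0: t=0:+1/4 = 1/4; ⇒ 3j(1 1 2; -1 1 0)² = 1/30, sgn +1
I_A²/I_B² = (1/5)/(1/30) = 6/1

6/1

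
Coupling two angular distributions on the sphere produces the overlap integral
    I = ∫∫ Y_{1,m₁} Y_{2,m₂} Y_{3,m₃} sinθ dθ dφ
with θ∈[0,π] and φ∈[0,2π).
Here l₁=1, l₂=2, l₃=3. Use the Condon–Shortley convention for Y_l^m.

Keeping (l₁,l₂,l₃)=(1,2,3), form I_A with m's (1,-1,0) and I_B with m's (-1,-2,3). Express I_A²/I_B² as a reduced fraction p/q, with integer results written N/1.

Shared (l₁,l₂,l₃)=(1,2,3): N and (l;000)² cancel in I_A²/I_B².
A: Δ = 0!·2!·4!/7! = 1/105; Racah Σ t=0..0: t=0:+1/12 = 1/12; ⇒ 3j(1 2 3; 1 -1 0)² = 1/35, sgn -1
B: Δ = 0!·2!·4!/7! = 1/105; Racah Σ t=0..0: t=0:+1/48 = 1/48; ⇒ 3j(1 2 3; -1 -2 3)² = 1/7, sgn +1
I_A²/I_B² = (1/35)/(1/7) = 1/5

1/5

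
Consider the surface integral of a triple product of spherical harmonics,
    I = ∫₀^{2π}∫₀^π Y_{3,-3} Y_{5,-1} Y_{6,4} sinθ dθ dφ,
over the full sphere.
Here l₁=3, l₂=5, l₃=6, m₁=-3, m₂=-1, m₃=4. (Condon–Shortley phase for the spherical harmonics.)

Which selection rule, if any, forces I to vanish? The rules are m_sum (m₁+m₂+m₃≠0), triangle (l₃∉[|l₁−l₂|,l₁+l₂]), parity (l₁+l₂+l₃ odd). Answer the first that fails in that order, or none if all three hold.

azimuthal sum: -3 − 1 + 4 = 0  ✓
2 ≤ 6 ≤ 8 (triangle on l)  ✓
L = 3 + 5 + 6 = 14 (even)  ✓

none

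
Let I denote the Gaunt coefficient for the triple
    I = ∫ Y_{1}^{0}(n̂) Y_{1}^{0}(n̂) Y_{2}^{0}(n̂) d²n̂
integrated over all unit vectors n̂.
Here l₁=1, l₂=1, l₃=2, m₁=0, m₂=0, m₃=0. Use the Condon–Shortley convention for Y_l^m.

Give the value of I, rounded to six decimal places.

0.252313

Checks pass: Σm=0; 4 even; l₃=2∈[0,2].
(2·1+1)(2·1+1)(2·2+1) = 45
Δ: 0! 2! 2! / 5! → 1/30
sum: t=0:+1/1 = 1/1
3j²(1 1 2; 0 0 0) = Δ·Π!·Σ² = 2/15  (sign +1)
(m-triple is (0,0,0) — same symbol as above.)
combine: 4πI² = 45·2/15·2/15 = 4/5
take √, sign +1: I = 0.25231325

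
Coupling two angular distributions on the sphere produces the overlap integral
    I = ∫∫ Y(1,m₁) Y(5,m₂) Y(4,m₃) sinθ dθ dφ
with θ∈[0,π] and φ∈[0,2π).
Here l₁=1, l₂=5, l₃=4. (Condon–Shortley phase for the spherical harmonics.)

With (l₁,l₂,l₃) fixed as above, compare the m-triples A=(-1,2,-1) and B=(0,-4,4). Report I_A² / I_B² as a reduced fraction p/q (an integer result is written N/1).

Same 1,5,4: normalisation and zero-m 3j drop out of the ratio.
A: Δ: 2! 0! 8! / 11! → 1/495; sum: t=2:+1/1440 = 1/1440; 3j²(1 5 4; -1 2 -1) = Δ·Π!·Σ² = 7/165  (sign -1)
B: Δ: 2! 0! 8! / 11! → 1/495; sum: t=1:−1/40320 = -1/40320; 3j²(1 5 4; 0 -4 4) = Δ·Π!·Σ² = 1/55  (sign -1)
I_A²/I_B² = (7/165)/(1/55) = 7/3

7/3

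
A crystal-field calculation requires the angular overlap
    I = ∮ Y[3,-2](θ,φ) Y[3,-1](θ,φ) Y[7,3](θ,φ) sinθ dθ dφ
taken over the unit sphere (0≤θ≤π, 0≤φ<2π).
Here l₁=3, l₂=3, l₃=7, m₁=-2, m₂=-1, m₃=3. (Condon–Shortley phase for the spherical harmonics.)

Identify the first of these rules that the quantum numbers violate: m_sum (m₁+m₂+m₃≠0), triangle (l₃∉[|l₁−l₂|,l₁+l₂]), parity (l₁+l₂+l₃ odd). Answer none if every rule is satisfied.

triangle

Σmᵢ = 0  ✓
l₃∈[|l₁−l₂|,l₁+l₂]=[0,6], have l₃=7  ✗
Σlᵢ = 13 ⇒ odd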